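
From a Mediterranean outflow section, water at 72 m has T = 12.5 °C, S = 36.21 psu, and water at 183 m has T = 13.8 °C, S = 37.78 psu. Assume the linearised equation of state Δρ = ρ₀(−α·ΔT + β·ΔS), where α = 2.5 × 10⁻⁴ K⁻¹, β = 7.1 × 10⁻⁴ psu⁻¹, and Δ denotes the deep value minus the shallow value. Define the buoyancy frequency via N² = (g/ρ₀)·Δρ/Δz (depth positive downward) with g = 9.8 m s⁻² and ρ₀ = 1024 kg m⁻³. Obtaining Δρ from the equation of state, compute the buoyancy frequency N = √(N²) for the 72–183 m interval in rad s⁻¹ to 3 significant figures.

8.35 × 10⁻³ rad s⁻¹

ΔT = +1.3 K, ΔS = +1.57 psu (deep − shallow).
Δρ/ρ₀ = −αΔT + βΔS = -3.25 × 10⁻⁴ + 1.1147 × 10⁻³ = 7.897 × 10⁻⁴, so Δρ ≈ 0.8087 kg m⁻³.
N² = (g/ρ₀)·Δρ/Δz = g·(Δρ/ρ₀)/Δz = 9.8 × 7.897 × 10⁻⁴ / 111 = 6.9721 × 10⁻⁵ s⁻².
N = √(6.9721 × 10⁻⁵) = 8.3499 × 10⁻³ rad s⁻¹ ≈ 8.35 × 10⁻³ rad s⁻¹.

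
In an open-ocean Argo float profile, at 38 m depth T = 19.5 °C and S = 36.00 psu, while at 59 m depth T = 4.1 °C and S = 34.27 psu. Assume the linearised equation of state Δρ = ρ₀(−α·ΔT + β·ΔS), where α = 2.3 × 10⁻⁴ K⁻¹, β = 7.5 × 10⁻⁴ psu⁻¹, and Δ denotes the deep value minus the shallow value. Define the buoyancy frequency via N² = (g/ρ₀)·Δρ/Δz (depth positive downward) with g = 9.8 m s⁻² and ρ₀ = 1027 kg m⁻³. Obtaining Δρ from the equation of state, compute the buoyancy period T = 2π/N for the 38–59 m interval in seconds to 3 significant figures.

ΔT = -15.4 K, ΔS = -1.73 psu (deep − shallow).
Δρ/ρ₀ = −αΔT + βΔS = 3.542 × 10⁻³ − 1.2975 × 10⁻³ = 2.2445 × 10⁻³, so Δρ ≈ 2.305 kg m⁻³.
N² = (g/ρ₀)·Δρ/Δz = g·(Δρ/ρ₀)/Δz = 9.8 × 2.2445 × 10⁻³ / 21 = 1.0474 × 10⁻³ s⁻².
N = √(1.0474 × 10⁻³) = 0.032364 rad s⁻¹ → T = 2π/N = 194.14 s ≈ 194 s.

194 s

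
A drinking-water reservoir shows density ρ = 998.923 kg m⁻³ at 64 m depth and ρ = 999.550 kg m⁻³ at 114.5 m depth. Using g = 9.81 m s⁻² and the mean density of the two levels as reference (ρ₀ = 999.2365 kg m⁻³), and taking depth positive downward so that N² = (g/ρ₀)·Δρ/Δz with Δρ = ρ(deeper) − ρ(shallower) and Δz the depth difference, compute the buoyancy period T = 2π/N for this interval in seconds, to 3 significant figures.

569 s

Δρ = 999.550 − 998.923 = 0.627 kg m⁻³ over Δz = 114.5 − 64 = 50.5 m.
N² = (9.81/999.2365) × (0.627/50.5) = 1.2189 × 10⁻⁴ s⁻².
N = √(1.2189 × 10⁻⁴) = 0.011040 rad s⁻¹, so T = 2π/N = 569.13 s ≈ 569 s.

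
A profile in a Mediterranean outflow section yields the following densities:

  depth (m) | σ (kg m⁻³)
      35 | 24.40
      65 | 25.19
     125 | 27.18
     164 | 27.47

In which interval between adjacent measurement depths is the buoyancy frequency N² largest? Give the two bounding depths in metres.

Compute the density gradient over each adjacent pair:
  35–65 m: Δρ/Δz = 0.79/30 = 0.026 kg m⁻⁴
  65–125 m: Δρ/Δz = 1.99/60 = 0.033 kg m⁻⁴
  125–164 m: Δρ/Δz = 0.29/39 = 7.4 × 10⁻³ kg m⁻⁴
The largest gradient is in the 65–125 m interval — the pycnocline.

65–125 m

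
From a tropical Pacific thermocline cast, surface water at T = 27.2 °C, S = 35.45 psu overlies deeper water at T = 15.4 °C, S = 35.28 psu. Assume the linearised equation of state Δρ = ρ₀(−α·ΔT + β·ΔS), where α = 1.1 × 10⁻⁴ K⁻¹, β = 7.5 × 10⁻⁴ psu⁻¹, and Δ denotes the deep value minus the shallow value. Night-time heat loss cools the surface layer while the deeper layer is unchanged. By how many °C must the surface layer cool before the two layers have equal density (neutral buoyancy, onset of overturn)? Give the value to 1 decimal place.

Neutral buoyancy requires Δρ = 0, i.e. −α(T_deep − T_surf′) + β(S_deep − S_surf) = 0.
T_surf′ = T_deep − (β/α)·ΔS = 15.4 − (7.5 × 10⁻⁴/1.1 × 10⁻⁴)·(-0.17) = 16.559 °C.
Cooling required: 27.2 − (16.559) = 10.641 °C.

10.6 °C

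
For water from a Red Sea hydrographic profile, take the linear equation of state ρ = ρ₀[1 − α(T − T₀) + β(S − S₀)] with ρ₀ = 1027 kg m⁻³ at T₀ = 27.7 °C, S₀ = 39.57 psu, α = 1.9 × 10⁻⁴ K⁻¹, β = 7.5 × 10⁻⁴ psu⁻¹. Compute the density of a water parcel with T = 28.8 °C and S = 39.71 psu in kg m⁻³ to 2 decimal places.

1026.89 kg m⁻³

T − T₀ = +1.1 K, S − S₀ = +0.14 psu.
Bracket = 1 − α·(+1.1) + β·(+0.14) = 1 + (-1.04 × 10⁻⁴) = 0.9998960.
ρ = 1027 × 0.9998960 = 1026.89 kg m⁻³.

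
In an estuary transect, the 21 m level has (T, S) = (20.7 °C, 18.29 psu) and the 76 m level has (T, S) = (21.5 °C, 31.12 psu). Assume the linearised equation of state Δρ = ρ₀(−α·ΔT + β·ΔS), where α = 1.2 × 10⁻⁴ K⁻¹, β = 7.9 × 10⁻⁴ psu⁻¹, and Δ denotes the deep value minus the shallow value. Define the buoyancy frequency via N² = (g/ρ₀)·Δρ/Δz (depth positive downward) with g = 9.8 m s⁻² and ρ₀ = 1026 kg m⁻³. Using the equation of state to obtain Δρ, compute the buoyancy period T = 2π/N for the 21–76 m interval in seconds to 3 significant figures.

149 s

ΔT = +0.8 K, ΔS = +12.83 psu (deep − shallow).
Δρ/ρ₀ = −αΔT + βΔS = -9.60 × 10⁻⁵ + 0.0101357 = 0.0100397, so Δρ ≈ 10.30 kg m⁻³.
N² = (g/ρ₀)·Δρ/Δz = g·(Δρ/ρ₀)/Δz = 9.8 × 0.0100397 / 55 = 1.7889 × 10⁻³ s⁻².
N = √(1.7889 × 10⁻³) = 0.042295 rad s⁻¹ → T = 2π/N = 148.56 s ≈ 149 s.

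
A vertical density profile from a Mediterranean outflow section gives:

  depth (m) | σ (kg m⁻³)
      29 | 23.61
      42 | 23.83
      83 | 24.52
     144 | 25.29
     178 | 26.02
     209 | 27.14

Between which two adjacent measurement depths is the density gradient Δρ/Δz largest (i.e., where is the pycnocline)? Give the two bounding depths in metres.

Compute the density gradient over each adjacent pair:
  29–42 m: Δρ/Δz = 0.22/13 = 0.017 kg m⁻⁴
  42–83 m: Δρ/Δz = 0.69/41 = 0.017 kg m⁻⁴
  83–144 m: Δρ/Δz = 0.77/61 = 0.013 kg m⁻⁴
  144–178 m: Δρ/Δz = 0.73/34 = 0.021 kg m⁻⁴
  178–209 m: Δρ/Δz = 1.12/31 = 0.036 kg m⁻⁴
The largest gradient is in the 178–209 m interval — the pycnocline.

178–209 m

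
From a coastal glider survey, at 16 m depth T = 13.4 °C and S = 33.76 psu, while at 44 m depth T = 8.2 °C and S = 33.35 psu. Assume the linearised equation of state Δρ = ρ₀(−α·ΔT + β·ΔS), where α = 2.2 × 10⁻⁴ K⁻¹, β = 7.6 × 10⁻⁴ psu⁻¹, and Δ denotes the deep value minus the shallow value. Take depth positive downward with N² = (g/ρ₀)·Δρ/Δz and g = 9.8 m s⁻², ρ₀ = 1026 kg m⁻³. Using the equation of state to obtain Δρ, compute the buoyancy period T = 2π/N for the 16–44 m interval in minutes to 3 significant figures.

6.14 min

ΔT = -5.2 K, ΔS = -0.41 psu (deep − shallow).
Δρ/ρ₀ = −αΔT + βΔS = 1.144 × 10⁻³ − 3.116 × 10⁻⁴ = 8.324 × 10⁻⁴, so Δρ ≈ 0.8540 kg m⁻³.
N² = (g/ρ₀)·Δρ/Δz = g·(Δρ/ρ₀)/Δz = 9.8 × 8.324 × 10⁻⁴ / 28 = 2.9134 × 10⁻⁴ s⁻².
N = √(2.9134 × 10⁻⁴) = 0.017069 rad s⁻¹ → T = 2π/N = 368.11 s = 6.1352 min ≈ 6.14 min.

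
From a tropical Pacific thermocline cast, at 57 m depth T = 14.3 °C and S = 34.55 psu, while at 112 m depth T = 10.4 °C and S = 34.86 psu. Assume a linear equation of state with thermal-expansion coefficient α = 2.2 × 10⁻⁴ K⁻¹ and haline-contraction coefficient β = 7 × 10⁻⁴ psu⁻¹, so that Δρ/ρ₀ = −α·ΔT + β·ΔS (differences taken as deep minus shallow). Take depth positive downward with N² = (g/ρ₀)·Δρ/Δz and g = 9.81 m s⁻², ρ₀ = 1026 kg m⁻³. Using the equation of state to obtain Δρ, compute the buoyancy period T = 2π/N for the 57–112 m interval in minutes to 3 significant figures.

7.56 min

ΔT = -3.9 K, ΔS = +0.31 psu (deep − shallow).
Δρ/ρ₀ = −αΔT + βΔS = 8.58 × 10⁻⁴ + 2.17 × 10⁻⁴ = 1.075 × 10⁻³, so Δρ ≈ 1.103 kg m⁻³.
N² = (g/ρ₀)·Δρ/Δz = g·(Δρ/ρ₀)/Δz = 9.81 × 1.075 × 10⁻³ / 55 = 1.9174 × 10⁻⁴ s⁻².
N = √(1.9174 × 10⁻⁴) = 0.013847 rad s⁻¹ → T = 2π/N = 453.76 s = 7.5627 min ≈ 7.56 min.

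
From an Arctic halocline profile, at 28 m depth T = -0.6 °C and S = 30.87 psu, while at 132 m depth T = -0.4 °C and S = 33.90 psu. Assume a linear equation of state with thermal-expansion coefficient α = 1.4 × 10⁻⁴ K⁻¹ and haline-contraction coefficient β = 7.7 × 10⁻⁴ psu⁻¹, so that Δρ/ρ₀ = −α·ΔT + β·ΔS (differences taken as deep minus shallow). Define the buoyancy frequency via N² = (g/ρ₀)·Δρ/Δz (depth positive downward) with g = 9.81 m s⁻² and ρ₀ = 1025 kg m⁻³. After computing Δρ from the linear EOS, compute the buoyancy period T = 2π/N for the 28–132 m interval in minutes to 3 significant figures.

ΔT = +0.2 K, ΔS = +3.03 psu (deep − shallow).
Δρ/ρ₀ = −αΔT + βΔS = -2.80 × 10⁻⁵ + 2.3331 × 10⁻³ = 2.3051 × 10⁻³, so Δρ ≈ 2.363 kg m⁻³.
N² = (g/ρ₀)·Δρ/Δz = g·(Δρ/ρ₀)/Δz = 9.81 × 2.3051 × 10⁻³ / 104 = 2.1743 × 10⁻⁴ s⁻².
N = √(2.1743 × 10⁻⁴) = 0.014746 rad s⁻¹ → T = 2π/N = 426.09 s = 7.1015 min ≈ 7.10 min.

7.10 min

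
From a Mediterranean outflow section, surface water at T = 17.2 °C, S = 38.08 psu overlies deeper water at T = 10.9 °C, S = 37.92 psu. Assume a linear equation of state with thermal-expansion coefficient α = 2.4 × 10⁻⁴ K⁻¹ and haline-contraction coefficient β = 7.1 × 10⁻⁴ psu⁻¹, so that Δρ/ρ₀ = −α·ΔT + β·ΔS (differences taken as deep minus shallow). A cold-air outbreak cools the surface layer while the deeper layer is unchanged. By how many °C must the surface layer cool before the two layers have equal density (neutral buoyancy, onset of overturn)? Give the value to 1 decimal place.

Neutral buoyancy requires Δρ = 0, i.e. −α(T_deep − T_surf′) + β(S_deep − S_surf) = 0.
T_surf′ = T_deep − (β/α)·ΔS = 10.9 − (7.1 × 10⁻⁴/2.4 × 10⁻⁴)·(-0.16) = 11.373 °C.
Cooling required: 17.2 − (11.373) = 5.827 °C.

5.8 °C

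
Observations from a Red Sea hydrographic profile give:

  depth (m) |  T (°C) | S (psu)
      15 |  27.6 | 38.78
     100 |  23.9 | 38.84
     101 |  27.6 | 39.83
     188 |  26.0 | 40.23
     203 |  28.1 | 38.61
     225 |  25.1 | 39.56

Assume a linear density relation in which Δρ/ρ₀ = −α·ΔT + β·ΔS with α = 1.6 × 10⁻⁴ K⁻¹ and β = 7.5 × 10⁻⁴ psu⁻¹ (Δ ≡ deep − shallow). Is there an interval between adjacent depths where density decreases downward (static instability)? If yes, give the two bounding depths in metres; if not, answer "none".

Evaluate Δρ/ρ₀ = −αΔT + βΔS across each adjacent pair:
  15–100 m: −αΔT+βΔS = −(1.6 × 10⁻⁴)(-3.7)+(7.5 × 10⁻⁴)(+0.06) = 6.4 × 10⁻⁴ → stable
  100–101 m: −αΔT+βΔS = −(1.6 × 10⁻⁴)(+3.7)+(7.5 × 10⁻⁴)(+0.99) = 1.5 × 10⁻⁴ → stable
  101–188 m: −αΔT+βΔS = −(1.6 × 10⁻⁴)(-1.6)+(7.5 × 10⁻⁴)(+0.40) = 5.6 × 10⁻⁴ → stable
  188–203 m: −αΔT+βΔS = −(1.6 × 10⁻⁴)(+2.1)+(7.5 × 10⁻⁴)(-1.62) = -1.6 × 10⁻³ → UNSTABLE
  203–225 m: −αΔT+βΔS = −(1.6 × 10⁻⁴)(-3.0)+(7.5 × 10⁻⁴)(+0.95) = 1.2 × 10⁻³ → stable
The 188–203 m interval has Δρ < 0: lighter water underlies denser water.

188–203 m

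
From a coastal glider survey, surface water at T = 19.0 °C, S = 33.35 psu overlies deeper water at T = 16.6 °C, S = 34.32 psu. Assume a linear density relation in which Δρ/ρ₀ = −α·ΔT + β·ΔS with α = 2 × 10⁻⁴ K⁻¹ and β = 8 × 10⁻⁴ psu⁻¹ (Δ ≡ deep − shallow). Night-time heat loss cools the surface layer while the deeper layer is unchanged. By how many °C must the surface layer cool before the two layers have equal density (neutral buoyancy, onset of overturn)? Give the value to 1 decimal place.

6.3 °C

Neutral buoyancy requires Δρ = 0, i.e. −α(T_deep − T_surf′) + β(S_deep − S_surf) = 0.
T_surf′ = T_deep − (β/α)·ΔS = 16.6 − (8 × 10⁻⁴/2 × 10⁻⁴)·(+0.97) = 12.720 °C.
Cooling required: 19.0 − (12.720) = 6.280 °C.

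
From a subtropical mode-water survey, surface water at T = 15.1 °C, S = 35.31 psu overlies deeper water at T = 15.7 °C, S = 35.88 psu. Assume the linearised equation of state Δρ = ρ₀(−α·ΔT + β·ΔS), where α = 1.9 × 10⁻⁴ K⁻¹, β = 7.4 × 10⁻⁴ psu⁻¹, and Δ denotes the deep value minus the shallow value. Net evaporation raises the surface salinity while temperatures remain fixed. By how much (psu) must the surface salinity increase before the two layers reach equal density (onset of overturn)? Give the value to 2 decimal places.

0.42 psu

Neutral buoyancy requires −α(T_deep − T_surf) + β(S_deep − S_surf′) = 0.
S_surf′ = S_deep − (α/β)·ΔT = 35.88 − (1.9 × 10⁻⁴/7.4 × 10⁻⁴)·(+0.6) = 35.7259 psu.
Increase required: 35.7259 − 35.31 = 0.4159 psu.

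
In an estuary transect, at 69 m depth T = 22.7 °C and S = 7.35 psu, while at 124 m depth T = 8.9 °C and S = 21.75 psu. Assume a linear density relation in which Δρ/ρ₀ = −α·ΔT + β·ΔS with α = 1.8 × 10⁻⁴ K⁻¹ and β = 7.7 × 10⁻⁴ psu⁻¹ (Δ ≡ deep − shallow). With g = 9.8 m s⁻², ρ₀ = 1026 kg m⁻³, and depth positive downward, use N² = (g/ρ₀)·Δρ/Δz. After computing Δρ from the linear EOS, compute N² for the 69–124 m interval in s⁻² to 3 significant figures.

ΔT = -13.8 K, ΔS = +14.40 psu (deep − shallow).
Δρ/ρ₀ = −αΔT + βΔS = 2.484 × 10⁻³ + 0.011088 = 0.013572, so Δρ ≈ 13.92 kg m⁻³.
N² = (g/ρ₀)·Δρ/Δz = g·(Δρ/ρ₀)/Δz = 9.8 × 0.013572 / 55 = 2.4183 × 10⁻³ s⁻² ≈ 2.42 × 10⁻³ s⁻².

2.42 × 10⁻³ s⁻²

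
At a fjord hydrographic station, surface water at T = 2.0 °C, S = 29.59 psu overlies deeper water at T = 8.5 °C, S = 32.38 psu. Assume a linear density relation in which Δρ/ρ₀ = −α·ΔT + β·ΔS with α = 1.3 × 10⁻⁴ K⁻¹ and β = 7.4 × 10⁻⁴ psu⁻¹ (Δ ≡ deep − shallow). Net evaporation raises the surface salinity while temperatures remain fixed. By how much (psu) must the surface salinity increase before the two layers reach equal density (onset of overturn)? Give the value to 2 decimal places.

1.65 psu

Neutral buoyancy requires −α(T_deep − T_surf) + β(S_deep − S_surf′) = 0.
S_surf′ = S_deep − (α/β)·ΔT = 32.38 − (1.3 × 10⁻⁴/7.4 × 10⁻⁴)·(+6.5) = 31.2381 psu.
Increase required: 31.2381 − 29.59 = 1.6481 psu.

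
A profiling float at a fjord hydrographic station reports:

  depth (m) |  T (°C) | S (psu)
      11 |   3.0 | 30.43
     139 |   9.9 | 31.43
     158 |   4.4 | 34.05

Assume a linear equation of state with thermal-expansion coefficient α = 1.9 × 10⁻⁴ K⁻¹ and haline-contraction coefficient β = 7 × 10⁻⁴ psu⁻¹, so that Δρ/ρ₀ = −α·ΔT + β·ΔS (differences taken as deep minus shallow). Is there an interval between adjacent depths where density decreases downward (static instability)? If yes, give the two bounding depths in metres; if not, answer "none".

11–139 m

Evaluate Δρ/ρ₀ = −αΔT + βΔS across each adjacent pair:
  11–139 m: −αΔT+βΔS = −(1.9 × 10⁻⁴)(+6.9)+(7 × 10⁻⁴)(+1.00) = -6.1 × 10⁻⁴ → UNSTABLE
  139–158 m: −αΔT+βΔS = −(1.9 × 10⁻⁴)(-5.5)+(7 × 10⁻⁴)(+2.62) = 2.9 × 10⁻³ → stable
The 11–139 m interval has Δρ < 0: lighter water underlies denser water.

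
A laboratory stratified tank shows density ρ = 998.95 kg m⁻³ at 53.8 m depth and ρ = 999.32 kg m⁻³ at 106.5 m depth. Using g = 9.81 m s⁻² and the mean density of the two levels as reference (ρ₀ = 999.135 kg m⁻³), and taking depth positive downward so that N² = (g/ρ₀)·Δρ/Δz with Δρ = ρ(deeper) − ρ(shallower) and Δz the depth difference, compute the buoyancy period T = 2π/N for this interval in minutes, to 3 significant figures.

Δρ = 999.32 − 998.95 = 0.37 kg m⁻³ over Δz = 106.5 − 53.8 = 52.7 m.
N² = (9.81/999.135) × (0.37/52.7) = 6.8934 × 10⁻⁵ s⁻².
N = √(6.8934 × 10⁻⁵) = 8.3027 × 10⁻³ rad s⁻¹, so T = 2π/N = 756.76 s = 12.613 min ≈ 12.6 min.

12.6 min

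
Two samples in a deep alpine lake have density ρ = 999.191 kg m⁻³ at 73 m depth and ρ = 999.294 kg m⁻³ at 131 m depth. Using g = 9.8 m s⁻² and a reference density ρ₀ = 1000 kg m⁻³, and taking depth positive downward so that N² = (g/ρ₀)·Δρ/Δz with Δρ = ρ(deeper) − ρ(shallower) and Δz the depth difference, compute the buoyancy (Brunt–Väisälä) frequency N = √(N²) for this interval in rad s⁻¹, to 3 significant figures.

4.17 × 10⁻³ rad s⁻¹

Δρ = 999.294 − 999.191 = 0.103 kg m⁻³ over Δz = 131 − 73 = 58 m.
N² = (9.8/1000) × (0.103/58) = 1.7403 × 10⁻⁵ s⁻².
N = √(1.7403 × 10⁻⁵) = 4.1717 × 10⁻³ rad s⁻¹ ≈ 4.17 × 10⁻³ rad s⁻¹.
Since Δρ > 0 the layer is stably stratified.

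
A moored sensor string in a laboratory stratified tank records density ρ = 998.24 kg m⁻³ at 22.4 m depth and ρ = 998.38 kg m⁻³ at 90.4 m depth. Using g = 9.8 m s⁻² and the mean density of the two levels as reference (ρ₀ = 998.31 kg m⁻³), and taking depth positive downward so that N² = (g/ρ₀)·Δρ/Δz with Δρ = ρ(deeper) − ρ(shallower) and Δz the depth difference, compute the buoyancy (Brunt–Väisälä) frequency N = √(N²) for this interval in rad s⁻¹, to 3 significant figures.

Δρ = 998.38 − 998.24 = 0.14 kg m⁻³ over Δz = 90.4 − 22.4 = 68 m.
N² = (9.8/998.31) × (0.14/68) = 2.0211 × 10⁻⁵ s⁻².
N = √(2.0211 × 10⁻⁵) = 4.4957 × 10⁻³ rad s⁻¹ ≈ 4.50 × 10⁻³ rad s⁻¹.

4.50 × 10⁻³ rad s⁻¹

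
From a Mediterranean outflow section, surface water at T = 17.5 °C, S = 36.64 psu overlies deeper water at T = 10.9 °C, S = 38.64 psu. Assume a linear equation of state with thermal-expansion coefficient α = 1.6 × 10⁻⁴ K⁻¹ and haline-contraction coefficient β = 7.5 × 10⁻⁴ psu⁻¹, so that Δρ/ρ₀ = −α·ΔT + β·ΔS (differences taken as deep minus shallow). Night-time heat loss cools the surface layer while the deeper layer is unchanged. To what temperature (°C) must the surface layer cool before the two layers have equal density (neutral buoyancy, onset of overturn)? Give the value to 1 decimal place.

Neutral buoyancy requires Δρ = 0, i.e. −α(T_deep − T_surf′) + β(S_deep − S_surf) = 0.
T_surf′ = T_deep − (β/α)·ΔS = 10.9 − (7.5 × 10⁻⁴/1.6 × 10⁻⁴)·(+2.00) = 1.525 °C.
Cooling required: 17.5 − (1.525) = 15.975 °C.

1.5 °C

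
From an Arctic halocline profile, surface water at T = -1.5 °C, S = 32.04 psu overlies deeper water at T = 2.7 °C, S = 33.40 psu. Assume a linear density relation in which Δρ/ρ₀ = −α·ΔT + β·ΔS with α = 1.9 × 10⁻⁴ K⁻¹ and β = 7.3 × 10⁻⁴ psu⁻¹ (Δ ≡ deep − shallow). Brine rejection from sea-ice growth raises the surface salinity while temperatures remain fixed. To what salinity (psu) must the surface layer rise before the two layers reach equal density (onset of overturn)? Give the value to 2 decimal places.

32.31 psu

Neutral buoyancy requires −α(T_deep − T_surf) + β(S_deep − S_surf′) = 0.
S_surf′ = S_deep − (α/β)·ΔT = 33.40 − (1.9 × 10⁻⁴/7.3 × 10⁻⁴)·(+4.2) = 32.3068 psu.
Increase required: 32.3068 − 32.04 = 0.2668 psu.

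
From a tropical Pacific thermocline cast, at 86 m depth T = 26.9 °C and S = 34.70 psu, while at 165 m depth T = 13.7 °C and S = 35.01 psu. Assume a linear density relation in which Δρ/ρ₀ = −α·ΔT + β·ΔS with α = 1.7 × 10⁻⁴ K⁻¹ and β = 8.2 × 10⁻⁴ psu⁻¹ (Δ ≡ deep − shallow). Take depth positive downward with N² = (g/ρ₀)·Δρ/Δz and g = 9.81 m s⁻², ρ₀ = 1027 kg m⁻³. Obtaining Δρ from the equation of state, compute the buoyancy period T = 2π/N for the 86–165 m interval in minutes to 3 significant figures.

5.95 min

ΔT = -13.2 K, ΔS = +0.31 psu (deep − shallow).
Δρ/ρ₀ = −αΔT + βΔS = 2.244 × 10⁻³ + 2.542 × 10⁻⁴ = 2.4982 × 10⁻³, so Δρ ≈ 2.566 kg m⁻³.
N² = (g/ρ₀)·Δρ/Δz = g·(Δρ/ρ₀)/Δz = 9.81 × 2.4982 × 10⁻³ / 79 = 3.1022 × 10⁻⁴ s⁻².
N = √(3.1022 × 10⁻⁴) = 0.017613 rad s⁻¹ → T = 2π/N = 356.74 s = 5.9457 min ≈ 5.95 min.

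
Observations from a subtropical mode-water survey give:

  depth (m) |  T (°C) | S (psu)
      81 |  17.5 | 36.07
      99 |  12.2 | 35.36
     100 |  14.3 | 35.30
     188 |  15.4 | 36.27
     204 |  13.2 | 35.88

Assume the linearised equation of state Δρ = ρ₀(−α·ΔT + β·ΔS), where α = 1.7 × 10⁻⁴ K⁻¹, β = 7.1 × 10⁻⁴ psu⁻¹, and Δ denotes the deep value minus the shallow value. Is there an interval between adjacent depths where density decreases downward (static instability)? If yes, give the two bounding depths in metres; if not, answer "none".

Evaluate Δρ/ρ₀ = −αΔT + βΔS across each adjacent pair:
  81–99 m: −αΔT+βΔS = −(1.7 × 10⁻⁴)(-5.3)+(7.1 × 10⁻⁴)(-0.71) = 4.0 × 10⁻⁴ → stable
  99–100 m: −αΔT+βΔS = −(1.7 × 10⁻⁴)(+2.1)+(7.1 × 10⁻⁴)(-0.06) = -4.0 × 10⁻⁴ → UNSTABLE
  100–188 m: −αΔT+βΔS = −(1.7 × 10⁻⁴)(+1.1)+(7.1 × 10⁻⁴)(+0.97) = 5.0 × 10⁻⁴ → stable
  188–204 m: −αΔT+βΔS = −(1.7 × 10⁻⁴)(-2.2)+(7.1 × 10⁻⁴)(-0.39) = 9.7 × 10⁻⁵ → stable
The 99–100 m interval has Δρ < 0: lighter water underlies denser water.

99–100 m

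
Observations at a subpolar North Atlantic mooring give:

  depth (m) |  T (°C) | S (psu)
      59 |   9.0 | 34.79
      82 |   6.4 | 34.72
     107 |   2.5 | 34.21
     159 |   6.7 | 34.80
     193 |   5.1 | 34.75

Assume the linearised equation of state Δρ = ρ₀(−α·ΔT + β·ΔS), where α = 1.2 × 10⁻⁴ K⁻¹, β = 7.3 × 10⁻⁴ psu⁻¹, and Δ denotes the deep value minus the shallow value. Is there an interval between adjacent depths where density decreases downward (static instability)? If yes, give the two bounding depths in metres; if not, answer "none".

Evaluate Δρ/ρ₀ = −αΔT + βΔS across each adjacent pair:
  59–82 m: −αΔT+βΔS = −(1.2 × 10⁻⁴)(-2.6)+(7.3 × 10⁻⁴)(-0.07) = 2.6 × 10⁻⁴ → stable
  82–107 m: −αΔT+βΔS = −(1.2 × 10⁻⁴)(-3.9)+(7.3 × 10⁻⁴)(-0.51) = 9.6 × 10⁻⁵ → stable
  107–159 m: −αΔT+βΔS = −(1.2 × 10⁻⁴)(+4.2)+(7.3 × 10⁻⁴)(+0.59) = -7.3 × 10⁻⁵ → UNSTABLE
  159–193 m: −αΔT+βΔS = −(1.2 × 10⁻⁴)(-1.6)+(7.3 × 10⁻⁴)(-0.05) = 1.6 × 10⁻⁴ → stable
The 107–159 m interval has Δρ < 0: lighter water underlies denser water.

107–159 m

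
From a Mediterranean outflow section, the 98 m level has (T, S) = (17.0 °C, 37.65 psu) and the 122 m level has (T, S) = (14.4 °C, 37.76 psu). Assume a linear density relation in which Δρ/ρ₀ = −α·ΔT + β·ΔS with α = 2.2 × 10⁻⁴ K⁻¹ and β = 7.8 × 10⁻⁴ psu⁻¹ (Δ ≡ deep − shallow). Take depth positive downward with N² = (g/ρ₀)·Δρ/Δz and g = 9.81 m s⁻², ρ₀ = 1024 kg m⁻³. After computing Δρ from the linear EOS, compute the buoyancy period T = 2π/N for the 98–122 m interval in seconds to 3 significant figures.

ΔT = -2.6 K, ΔS = +0.11 psu (deep − shallow).
Δρ/ρ₀ = −αΔT + βΔS = 5.72 × 10⁻⁴ + 8.58 × 10⁻⁵ = 6.578 × 10⁻⁴, so Δρ ≈ 0.6736 kg m⁻³.
N² = (g/ρ₀)·Δρ/Δz = g·(Δρ/ρ₀)/Δz = 9.81 × 6.578 × 10⁻⁴ / 24 = 2.6888 × 10⁻⁴ s⁻².
N = √(2.6888 × 10⁻⁴) = 0.016398 rad s⁻¹ → T = 2π/N = 383.17 s ≈ 383 s.

383 s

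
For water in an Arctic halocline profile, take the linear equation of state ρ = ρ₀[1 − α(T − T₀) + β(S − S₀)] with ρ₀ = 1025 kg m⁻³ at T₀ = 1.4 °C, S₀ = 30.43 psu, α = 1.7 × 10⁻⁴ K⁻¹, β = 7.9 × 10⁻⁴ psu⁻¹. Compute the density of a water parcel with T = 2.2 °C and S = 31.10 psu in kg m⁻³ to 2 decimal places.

1025.40 kg m⁻³

T − T₀ = +0.8 K, S − S₀ = +0.67 psu.
Bracket = 1 − α·(+0.8) + β·(+0.67) = 1 + (3.933 × 10⁻⁴) = 1.0003933.
ρ = 1025 × 1.0003933 = 1025.40 kg m⁻³.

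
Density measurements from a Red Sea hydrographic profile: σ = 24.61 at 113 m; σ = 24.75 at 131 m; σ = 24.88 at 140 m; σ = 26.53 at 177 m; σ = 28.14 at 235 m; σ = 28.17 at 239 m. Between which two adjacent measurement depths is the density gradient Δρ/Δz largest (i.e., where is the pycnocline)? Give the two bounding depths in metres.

Compute the density gradient over each adjacent pair:
  113–131 m: Δρ/Δz = 0.14/18 = 7.8 × 10⁻³ kg m⁻⁴
  131–140 m: Δρ/Δz = 0.13/9 = 0.014 kg m⁻⁴
  140–177 m: Δρ/Δz = 1.65/37 = 0.045 kg m⁻⁴
  177–235 m: Δρ/Δz = 1.61/58 = 0.028 kg m⁻⁴
  235–239 m: Δρ/Δz = 0.03/4 = 7.5 × 10⁻³ kg m⁻⁴
The largest gradient is in the 140–177 m interval — the pycnocline.

140–177 m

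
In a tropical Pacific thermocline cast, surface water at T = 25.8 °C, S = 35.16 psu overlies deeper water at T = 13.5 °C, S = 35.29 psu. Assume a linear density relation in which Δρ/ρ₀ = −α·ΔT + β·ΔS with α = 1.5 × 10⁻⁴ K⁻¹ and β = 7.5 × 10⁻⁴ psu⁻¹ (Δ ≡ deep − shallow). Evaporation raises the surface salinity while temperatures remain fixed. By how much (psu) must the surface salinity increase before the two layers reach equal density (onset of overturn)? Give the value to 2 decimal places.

2.59 psu

Neutral buoyancy requires −α(T_deep − T_surf) + β(S_deep − S_surf′) = 0.
S_surf′ = S_deep − (α/β)·ΔT = 35.29 − (1.5 × 10⁻⁴/7.5 × 10⁻⁴)·(-12.3) = 37.7500 psu.
Increase required: 37.7500 − 35.16 = 2.5900 psu.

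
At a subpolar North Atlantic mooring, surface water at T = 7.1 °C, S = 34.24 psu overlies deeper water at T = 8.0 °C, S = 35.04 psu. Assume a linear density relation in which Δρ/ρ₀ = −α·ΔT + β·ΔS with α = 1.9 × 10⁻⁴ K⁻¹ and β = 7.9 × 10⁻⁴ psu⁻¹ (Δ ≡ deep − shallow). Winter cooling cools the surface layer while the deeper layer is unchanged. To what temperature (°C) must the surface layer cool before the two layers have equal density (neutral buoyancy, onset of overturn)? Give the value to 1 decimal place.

Neutral buoyancy requires Δρ = 0, i.e. −α(T_deep − T_surf′) + β(S_deep − S_surf) = 0.
T_surf′ = T_deep − (β/α)·ΔS = 8.0 − (7.9 × 10⁻⁴/1.9 × 10⁻⁴)·(+0.80) = 4.674 °C.
Cooling required: 7.1 − (4.674) = 2.426 °C.

4.7 °C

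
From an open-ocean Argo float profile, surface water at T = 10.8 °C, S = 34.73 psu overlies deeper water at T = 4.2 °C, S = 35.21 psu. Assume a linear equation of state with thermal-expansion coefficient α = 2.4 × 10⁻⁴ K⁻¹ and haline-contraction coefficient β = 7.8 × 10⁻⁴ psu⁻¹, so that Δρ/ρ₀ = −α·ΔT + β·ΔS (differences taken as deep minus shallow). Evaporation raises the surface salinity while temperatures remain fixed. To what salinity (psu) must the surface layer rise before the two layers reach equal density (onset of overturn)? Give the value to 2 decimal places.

Neutral buoyancy requires −α(T_deep − T_surf) + β(S_deep − S_surf′) = 0.
S_surf′ = S_deep − (α/β)·ΔT = 35.21 − (2.4 × 10⁻⁴/7.8 × 10⁻⁴)·(-6.6) = 37.2408 psu.
Increase required: 37.2408 − 34.73 = 2.5108 psu.

37.24 psu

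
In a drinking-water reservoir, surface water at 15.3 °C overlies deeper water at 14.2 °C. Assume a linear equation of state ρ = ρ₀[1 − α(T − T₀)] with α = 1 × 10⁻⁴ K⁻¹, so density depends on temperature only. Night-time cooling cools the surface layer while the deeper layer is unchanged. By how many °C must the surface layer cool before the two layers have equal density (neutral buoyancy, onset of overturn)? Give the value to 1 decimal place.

1.1 °C

With temperature the only control, equal density requires T_surf′ = T_deep.
T_surf′ = 14.2 °C.
Cooling required: 15.3 − 14.2 = 1.1 °C.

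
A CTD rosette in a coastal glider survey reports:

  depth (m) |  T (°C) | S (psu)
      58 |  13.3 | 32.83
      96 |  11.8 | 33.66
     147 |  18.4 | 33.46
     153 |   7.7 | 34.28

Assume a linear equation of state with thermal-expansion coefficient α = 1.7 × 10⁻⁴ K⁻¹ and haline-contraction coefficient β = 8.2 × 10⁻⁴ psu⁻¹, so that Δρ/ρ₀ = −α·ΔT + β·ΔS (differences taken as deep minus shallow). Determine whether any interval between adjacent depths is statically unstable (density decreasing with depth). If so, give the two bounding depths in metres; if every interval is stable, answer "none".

96–147 m

Evaluate Δρ/ρ₀ = −αΔT + βΔS across each adjacent pair:
  58–96 m: −αΔT+βΔS = −(1.7 × 10⁻⁴)(-1.5)+(8.2 × 10⁻⁴)(+0.83) = 9.4 × 10⁻⁴ → stable
  96–147 m: −αΔT+βΔS = −(1.7 × 10⁻⁴)(+6.6)+(8.2 × 10⁻⁴)(-0.20) = -1.3 × 10⁻³ → UNSTABLE
  147–153 m: −αΔT+βΔS = −(1.7 × 10⁻⁴)(-10.7)+(8.2 × 10⁻⁴)(+0.82) = 2.5 × 10⁻³ → stable
The 96–147 m interval has Δρ < 0: lighter water underlies denser water.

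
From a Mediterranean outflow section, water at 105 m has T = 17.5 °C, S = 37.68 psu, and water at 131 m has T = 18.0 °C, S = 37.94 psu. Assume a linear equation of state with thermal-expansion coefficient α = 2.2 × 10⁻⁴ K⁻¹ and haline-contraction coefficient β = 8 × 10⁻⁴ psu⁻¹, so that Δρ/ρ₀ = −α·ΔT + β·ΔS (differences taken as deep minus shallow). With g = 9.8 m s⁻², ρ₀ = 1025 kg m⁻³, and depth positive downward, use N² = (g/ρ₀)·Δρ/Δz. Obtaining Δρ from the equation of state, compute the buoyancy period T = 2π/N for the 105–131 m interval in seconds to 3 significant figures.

ΔT = +0.5 K, ΔS = +0.26 psu (deep − shallow).
Δρ/ρ₀ = −αΔT + βΔS = -1.10 × 10⁻⁴ + 2.08 × 10⁻⁴ = 9.80 × 10⁻⁵, so Δρ ≈ 0.1005 kg m⁻³.
N² = (g/ρ₀)·Δρ/Δz = g·(Δρ/ρ₀)/Δz = 9.8 × 9.80 × 10⁻⁵ / 26 = 3.6938 × 10⁻⁵ s⁻².
N = √(3.6938 × 10⁻⁵) = 6.0777 × 10⁻³ rad s⁻¹ → T = 2π/N = 1.0338 × 10³ s ≈ 1.03 × 10³ s.

1.03 × 10³ s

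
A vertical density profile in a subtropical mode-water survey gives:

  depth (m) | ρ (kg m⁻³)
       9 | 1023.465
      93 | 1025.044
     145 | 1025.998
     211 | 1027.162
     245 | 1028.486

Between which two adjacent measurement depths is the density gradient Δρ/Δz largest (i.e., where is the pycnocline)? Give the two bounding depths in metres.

Compute the density gradient over each adjacent pair:
  9–93 m: Δρ/Δz = 1.579/84 = 0.019 kg m⁻⁴
  93–145 m: Δρ/Δz = 0.954/52 = 0.018 kg m⁻⁴
  145–211 m: Δρ/Δz = 1.164/66 = 0.018 kg m⁻⁴
  211–245 m: Δρ/Δz = 1.324/34 = 0.039 kg m⁻⁴
The largest gradient is in the 211–245 m interval — the pycnocline.

211–245 m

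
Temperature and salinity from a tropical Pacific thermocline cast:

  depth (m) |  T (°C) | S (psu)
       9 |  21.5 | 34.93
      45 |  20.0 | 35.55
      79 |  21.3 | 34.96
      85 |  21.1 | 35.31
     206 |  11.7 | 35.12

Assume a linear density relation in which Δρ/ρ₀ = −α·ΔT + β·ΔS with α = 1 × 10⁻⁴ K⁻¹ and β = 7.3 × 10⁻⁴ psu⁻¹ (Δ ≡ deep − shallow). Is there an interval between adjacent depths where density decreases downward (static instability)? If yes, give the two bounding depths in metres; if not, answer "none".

45–79 m

Evaluate Δρ/ρ₀ = −αΔT + βΔS across each adjacent pair:
  9–45 m: −αΔT+βΔS = −(1 × 10⁻⁴)(-1.5)+(7.3 × 10⁻⁴)(+0.62) = 6.0 × 10⁻⁴ → stable
  45–79 m: −αΔT+βΔS = −(1 × 10⁻⁴)(+1.3)+(7.3 × 10⁻⁴)(-0.59) = -5.6 × 10⁻⁴ → UNSTABLE
  79–85 m: −αΔT+βΔS = −(1 × 10⁻⁴)(-0.2)+(7.3 × 10⁻⁴)(+0.35) = 2.8 × 10⁻⁴ → stable
  85–206 m: −αΔT+βΔS = −(1 × 10⁻⁴)(-9.4)+(7.3 × 10⁻⁴)(-0.19) = 8.0 × 10⁻⁴ → stable
The 45–79 m interval has Δρ < 0: lighter water underlies denser water.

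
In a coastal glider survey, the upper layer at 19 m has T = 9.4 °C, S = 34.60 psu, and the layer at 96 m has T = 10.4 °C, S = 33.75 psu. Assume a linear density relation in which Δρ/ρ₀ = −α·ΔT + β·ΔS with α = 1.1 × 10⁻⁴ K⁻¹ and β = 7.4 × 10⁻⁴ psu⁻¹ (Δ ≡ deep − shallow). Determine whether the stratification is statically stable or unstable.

ΔT = 10.4 − 9.4 = +1.0 K and ΔS = 33.75 − 34.60 = -0.85 psu (deep − shallow).
−αΔT = -1.10 × 10⁻⁴; βΔS = -6.29 × 10⁻⁴; sum Δρ/ρ₀ = -7.39 × 10⁻⁴.
Δρ/ρ₀ < 0, so Δρ < 0: deeper water is lighter → statically unstable; the column would overturn.

unstable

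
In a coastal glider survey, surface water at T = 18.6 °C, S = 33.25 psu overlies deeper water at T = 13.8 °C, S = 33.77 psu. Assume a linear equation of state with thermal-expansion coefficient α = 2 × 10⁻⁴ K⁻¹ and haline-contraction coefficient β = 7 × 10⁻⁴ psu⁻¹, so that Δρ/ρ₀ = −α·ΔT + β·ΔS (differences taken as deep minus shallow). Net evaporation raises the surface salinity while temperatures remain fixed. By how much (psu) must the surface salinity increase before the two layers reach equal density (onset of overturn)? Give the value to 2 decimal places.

Neutral buoyancy requires −α(T_deep − T_surf) + β(S_deep − S_surf′) = 0.
S_surf′ = S_deep − (α/β)·ΔT = 33.77 − (2 × 10⁻⁴/7 × 10⁻⁴)·(-4.8) = 35.1414 psu.
Increase required: 35.1414 − 33.25 = 1.8914 psu.

1.89 psu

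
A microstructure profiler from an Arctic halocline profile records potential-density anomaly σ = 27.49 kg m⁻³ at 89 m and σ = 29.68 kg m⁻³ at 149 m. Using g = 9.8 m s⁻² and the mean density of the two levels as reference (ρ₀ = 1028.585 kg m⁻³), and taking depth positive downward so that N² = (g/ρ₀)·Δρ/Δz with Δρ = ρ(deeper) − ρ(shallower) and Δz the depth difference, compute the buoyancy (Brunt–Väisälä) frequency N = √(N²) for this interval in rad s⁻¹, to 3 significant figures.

0.0186 rad s⁻¹

Δρ = 1029.68 − 1027.49 = 2.19 kg m⁻³ over Δz = 149 − 89 = 60 m.
N² = (9.8/1028.585) × (2.19/60) = 3.4776 × 10⁻⁴ s⁻².
N = √(3.4776 × 10⁻⁴) = 0.018648 rad s⁻¹ ≈ 0.0186 rad s⁻¹.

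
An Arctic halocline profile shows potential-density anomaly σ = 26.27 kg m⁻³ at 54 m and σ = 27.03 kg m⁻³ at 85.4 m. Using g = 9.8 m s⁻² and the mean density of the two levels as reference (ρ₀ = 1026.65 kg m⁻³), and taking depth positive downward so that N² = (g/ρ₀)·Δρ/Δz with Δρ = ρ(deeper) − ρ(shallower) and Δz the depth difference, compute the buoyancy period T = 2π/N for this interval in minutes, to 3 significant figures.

6.89 min

Δρ = 1027.03 − 1026.27 = 0.76 kg m⁻³ over Δz = 85.4 − 54 = 31.4 m.
N² = (9.8/1026.65) × (0.76/31.4) = 2.3104 × 10⁻⁴ s⁻².
N = √(2.3104 × 10⁻⁴) = 0.015200 rad s⁻¹, so T = 2π/N = 413.37 s = 6.8895 min ≈ 6.89 min.
N² > 0, so the interval is statically stable.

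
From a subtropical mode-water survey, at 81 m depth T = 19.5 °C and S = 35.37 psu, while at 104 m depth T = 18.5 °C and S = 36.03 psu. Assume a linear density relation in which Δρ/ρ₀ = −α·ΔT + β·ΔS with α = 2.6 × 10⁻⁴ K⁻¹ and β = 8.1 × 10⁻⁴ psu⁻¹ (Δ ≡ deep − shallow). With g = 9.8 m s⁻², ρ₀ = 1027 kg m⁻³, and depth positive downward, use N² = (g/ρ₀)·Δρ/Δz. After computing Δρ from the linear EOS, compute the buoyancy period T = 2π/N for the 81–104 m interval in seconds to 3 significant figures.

341 s

ΔT = -1.0 K, ΔS = +0.66 psu (deep − shallow).
Δρ/ρ₀ = −αΔT + βΔS = 2.60 × 10⁻⁴ + 5.346 × 10⁻⁴ = 7.946 × 10⁻⁴, so Δρ ≈ 0.8161 kg m⁻³.
N² = (g/ρ₀)·Δρ/Δz = g·(Δρ/ρ₀)/Δz = 9.8 × 7.946 × 10⁻⁴ / 23 = 3.3857 × 10⁻⁴ s⁻².
N = √(3.3857 × 10⁻⁴) = 0.018400 rad s⁻¹ → T = 2π/N = 341.48 s ≈ 341 s.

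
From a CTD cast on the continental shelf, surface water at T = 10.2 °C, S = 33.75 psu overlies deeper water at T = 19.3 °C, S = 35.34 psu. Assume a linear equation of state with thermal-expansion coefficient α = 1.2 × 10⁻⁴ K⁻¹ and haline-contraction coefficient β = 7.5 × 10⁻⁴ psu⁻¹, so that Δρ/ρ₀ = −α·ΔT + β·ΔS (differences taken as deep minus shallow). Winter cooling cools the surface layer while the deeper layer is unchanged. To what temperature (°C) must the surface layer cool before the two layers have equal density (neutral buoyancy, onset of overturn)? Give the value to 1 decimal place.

Neutral buoyancy requires Δρ = 0, i.e. −α(T_deep − T_surf′) + β(S_deep − S_surf) = 0.
T_surf′ = T_deep − (β/α)·ΔS = 19.3 − (7.5 × 10⁻⁴/1.2 × 10⁻⁴)·(+1.59) = 9.363 °C.
Cooling required: 10.2 − (9.363) = 0.837 °C.

9.4 °C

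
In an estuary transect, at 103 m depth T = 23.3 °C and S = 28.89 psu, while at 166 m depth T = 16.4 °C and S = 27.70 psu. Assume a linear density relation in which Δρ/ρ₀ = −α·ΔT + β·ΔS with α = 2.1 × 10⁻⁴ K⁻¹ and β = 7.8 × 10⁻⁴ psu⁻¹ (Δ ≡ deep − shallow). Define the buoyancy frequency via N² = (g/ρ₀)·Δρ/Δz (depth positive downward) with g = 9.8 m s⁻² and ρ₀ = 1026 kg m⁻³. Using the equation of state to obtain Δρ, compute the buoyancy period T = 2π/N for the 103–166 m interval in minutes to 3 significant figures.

ΔT = -6.9 K, ΔS = -1.19 psu (deep − shallow).
Δρ/ρ₀ = −αΔT + βΔS = 1.449 × 10⁻³ − 9.282 × 10⁻⁴ = 5.208 × 10⁻⁴, so Δρ ≈ 0.5343 kg m⁻³.
N² = (g/ρ₀)·Δρ/Δz = g·(Δρ/ρ₀)/Δz = 9.8 × 5.208 × 10⁻⁴ / 63 = 8.1013 × 10⁻⁵ s⁻².
N = √(8.1013 × 10⁻⁵) = 9.0007 × 10⁻³ rad s⁻¹ → T = 2π/N = 698.08 s = 11.635 min ≈ 11.6 min.

11.6 min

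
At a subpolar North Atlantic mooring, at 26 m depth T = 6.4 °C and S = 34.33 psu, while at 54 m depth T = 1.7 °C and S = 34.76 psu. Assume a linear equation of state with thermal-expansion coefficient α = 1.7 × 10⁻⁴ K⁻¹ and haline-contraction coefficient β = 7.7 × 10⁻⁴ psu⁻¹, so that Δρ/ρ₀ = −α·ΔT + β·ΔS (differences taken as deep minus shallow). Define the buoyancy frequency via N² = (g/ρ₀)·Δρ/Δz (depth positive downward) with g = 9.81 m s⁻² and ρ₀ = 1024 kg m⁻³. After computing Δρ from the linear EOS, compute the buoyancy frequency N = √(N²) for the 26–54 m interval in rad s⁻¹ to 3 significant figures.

ΔT = -4.7 K, ΔS = +0.43 psu (deep − shallow).
Δρ/ρ₀ = −αΔT + βΔS = 7.99 × 10⁻⁴ + 3.311 × 10⁻⁴ = 1.1301 × 10⁻³, so Δρ ≈ 1.157 kg m⁻³.
N² = (g/ρ₀)·Δρ/Δz = g·(Δρ/ρ₀)/Δz = 9.81 × 1.1301 × 10⁻³ / 28 = 3.9594 × 10⁻⁴ s⁻².
N = √(3.9594 × 10⁻⁴) = 0.019898 rad s⁻¹ ≈ 0.0199 rad s⁻¹.

0.0199 rad s⁻¹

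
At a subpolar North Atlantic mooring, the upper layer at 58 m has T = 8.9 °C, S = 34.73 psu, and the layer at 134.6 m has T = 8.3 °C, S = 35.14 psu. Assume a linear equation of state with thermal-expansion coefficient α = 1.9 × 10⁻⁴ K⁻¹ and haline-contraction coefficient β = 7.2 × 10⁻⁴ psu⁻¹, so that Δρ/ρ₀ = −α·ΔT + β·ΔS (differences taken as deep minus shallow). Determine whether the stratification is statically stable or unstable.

stable

ΔT = 8.3 − 8.9 = -0.6 K and ΔS = 35.14 − 34.73 = +0.41 psu (deep − shallow).
−αΔT = 1.14 × 10⁻⁴; βΔS = 2.952 × 10⁻⁴; sum Δρ/ρ₀ = 4.092 × 10⁻⁴.
Δρ/ρ₀ > 0, so Δρ > 0: deeper water is denser → statically stable.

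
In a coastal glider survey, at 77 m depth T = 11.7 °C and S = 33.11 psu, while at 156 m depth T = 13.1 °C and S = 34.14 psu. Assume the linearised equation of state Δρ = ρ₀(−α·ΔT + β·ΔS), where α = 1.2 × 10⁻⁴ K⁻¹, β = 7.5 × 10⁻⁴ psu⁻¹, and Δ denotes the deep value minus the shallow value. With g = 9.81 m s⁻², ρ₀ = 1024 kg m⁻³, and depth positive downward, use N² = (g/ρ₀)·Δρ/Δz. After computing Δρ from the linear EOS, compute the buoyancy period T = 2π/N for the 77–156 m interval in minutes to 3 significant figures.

ΔT = +1.4 K, ΔS = +1.03 psu (deep − shallow).
Δρ/ρ₀ = −αΔT + βΔS = -1.68 × 10⁻⁴ + 7.725 × 10⁻⁴ = 6.045 × 10⁻⁴, so Δρ ≈ 0.6190 kg m⁻³.
N² = (g/ρ₀)·Δρ/Δz = g·(Δρ/ρ₀)/Δz = 9.81 × 6.045 × 10⁻⁴ / 79 = 7.5065 × 10⁻⁵ s⁻².
N = √(7.5065 × 10⁻⁵) = 8.6640 × 10⁻³ rad s⁻¹ → T = 2π/N = 725.21 s = 12.087 min ≈ 12.1 min.

12.1 min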